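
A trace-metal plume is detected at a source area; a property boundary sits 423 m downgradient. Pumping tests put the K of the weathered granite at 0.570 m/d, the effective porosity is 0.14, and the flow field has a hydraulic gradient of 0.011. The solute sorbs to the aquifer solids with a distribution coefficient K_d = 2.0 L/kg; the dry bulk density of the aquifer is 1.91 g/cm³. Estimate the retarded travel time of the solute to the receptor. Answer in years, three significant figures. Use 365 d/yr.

q = Ki = 0.570 × 0.011 = 0.006270 m/d
Seepage velocity v = q / n = 0.006270 / 0.14 = 0.04479 m/d
Retardation R = 1 + ρ_b·K_d/n = 1 + 1.91×2.0/0.14 = 28.29
Contaminant velocity v_c = v/R = 0.04479/28.29 = 0.001583 m/d
t = L/v_c = 423/0.001583 = 267200 d
   = 267200/365 = 732 yr

732 years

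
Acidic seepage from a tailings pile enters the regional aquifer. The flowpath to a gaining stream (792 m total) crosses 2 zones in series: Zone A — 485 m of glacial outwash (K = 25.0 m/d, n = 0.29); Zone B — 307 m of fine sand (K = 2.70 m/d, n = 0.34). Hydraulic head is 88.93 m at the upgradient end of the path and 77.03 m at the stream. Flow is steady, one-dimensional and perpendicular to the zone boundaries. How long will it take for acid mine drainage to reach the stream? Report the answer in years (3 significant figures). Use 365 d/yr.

7.51 years

Total head drop ΔH = 88.93 − 77.03 = 11.90 m
Continuity: the same q passes through each zone, so ΔH = q·Σ(L_j/K_j) — the zones act as resistances in series.
Σ(L/K) = 485/25.0 + 307/2.70 = 19.40 + 113.7 = 133.1 d
q = ΔH / Σ(L/K) = 11.90 / 133.1 = 0.08940 m/d (same in every zone)
Zone A: v = q/n = 0.08940/0.29 = 0.3083 m/d → t_A = 485/0.3083 = 1573 d
Zone B: v = q/n = 0.08940/0.34 = 0.2630 m/d → t_B = 307/0.2630 = 1168 d
Total t = 1573 + 1168 = 2741 d
   = 2741 / 365 = 7.51 yr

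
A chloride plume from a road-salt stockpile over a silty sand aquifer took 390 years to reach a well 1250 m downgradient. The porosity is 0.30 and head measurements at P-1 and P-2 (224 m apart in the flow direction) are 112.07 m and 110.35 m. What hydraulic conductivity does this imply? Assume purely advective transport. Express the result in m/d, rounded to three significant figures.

0.343 m/d

Hydraulic gradient i = (112.07 − 110.35) / 224 = 1.72 / 224 = 0.007679
t = 390 years = 142400 d
v = L / t = 1250 / 142400 = 0.008781 m/d
K = v · n / i = 0.008781 × 0.30 / 0.007679 = 0.343 m/d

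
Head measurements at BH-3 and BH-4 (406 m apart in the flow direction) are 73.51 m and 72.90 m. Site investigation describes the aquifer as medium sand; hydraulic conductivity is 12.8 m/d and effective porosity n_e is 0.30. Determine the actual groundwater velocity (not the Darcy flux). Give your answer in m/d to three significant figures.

Hydraulic gradient i = (73.51 − 72.90) / 406 = 0.61 / 406 = 0.001502
Darcy flux q = K·i = 12.8 × 0.001502 = 0.01923 m/d
Average linear velocity = 0.01923 / 0.30 = 0.06411 m/d

0.0641 m/d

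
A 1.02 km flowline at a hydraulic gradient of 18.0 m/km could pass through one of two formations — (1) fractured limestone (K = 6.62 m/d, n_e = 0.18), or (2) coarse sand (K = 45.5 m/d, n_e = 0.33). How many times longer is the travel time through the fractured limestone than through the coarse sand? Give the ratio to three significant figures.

3.75

Unit 1 (fractured limestone): v = 6.62×0.018/0.18 = 0.6620 m/d, t = 1020/0.6620 = 1541 d
Unit 2 (coarse sand): v = 45.5×0.018/0.33 = 2.482 m/d, t = 1020/2.482 = 411.0 d
t(fractured limestone) / t(coarse sand) = 1541/411.0 = 3.75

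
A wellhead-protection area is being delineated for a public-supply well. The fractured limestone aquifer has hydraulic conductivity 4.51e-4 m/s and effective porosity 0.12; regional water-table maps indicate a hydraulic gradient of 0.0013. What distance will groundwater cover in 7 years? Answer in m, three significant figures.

1080 m

K = 4.51e-4 m/s × 86400 s/d = 38.97 m/d
Darcy flux q = K·i = 38.97 × 0.0013 = 0.05066 m/d
Average linear velocity = 0.05066 / 0.12 = 0.4221 m/d
T = 7 yr × 365 = 2555 d
L = v × T = 0.4221 × 2555 = 1079 m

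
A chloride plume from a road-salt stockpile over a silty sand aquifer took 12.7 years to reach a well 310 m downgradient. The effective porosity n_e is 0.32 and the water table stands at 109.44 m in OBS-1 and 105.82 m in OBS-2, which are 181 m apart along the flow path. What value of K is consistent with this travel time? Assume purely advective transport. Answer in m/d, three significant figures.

1.07 m/d

Hydraulic gradient i = (109.44 − 105.82) / 181 = 3.62 / 181 = 0.02000
t = 12.7 years = 4636 d
v = L / t = 310 / 4636 = 0.06688 m/d
K = v · n / i = 0.06688 × 0.32 / 0.02000 = 1.07 m/d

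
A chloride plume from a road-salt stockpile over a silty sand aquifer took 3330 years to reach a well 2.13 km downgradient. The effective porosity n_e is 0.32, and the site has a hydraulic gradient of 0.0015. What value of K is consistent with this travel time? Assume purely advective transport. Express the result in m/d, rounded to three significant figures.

0.374 m/d

t = 3330 years = 1.215e6 d
L = 2.13 km = 2130 m
v = L / t = 2130 / 1.215e6 = 0.001752 m/d
K = v · n / i = 0.001752 × 0.32 / 0.0015 = 0.374 m/d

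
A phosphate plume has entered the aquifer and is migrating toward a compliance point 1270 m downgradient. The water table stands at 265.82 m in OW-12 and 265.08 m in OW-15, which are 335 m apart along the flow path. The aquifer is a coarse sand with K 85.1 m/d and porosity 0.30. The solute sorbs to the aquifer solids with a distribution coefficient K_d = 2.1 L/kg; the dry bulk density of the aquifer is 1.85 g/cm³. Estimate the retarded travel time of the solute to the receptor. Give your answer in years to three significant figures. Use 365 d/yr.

Hydraulic gradient i = (265.82 − 265.08) / 335 = 0.74 / 335 = 0.002209
Specific discharge q = 85.1 × 0.002209 = 0.1880 m/d
v_s = q/n_e = 0.1880/0.30 = 0.6266 m/d
Retardation R = 1 + ρ_b·K_d/n = 1 + 1.85×2.1/0.30 = 13.95
Contaminant velocity v_c = v/R = 0.6266/13.95 = 0.04492 m/d
t = L/v_c = 1270/0.04492 = 28270 d
   = 28270/365 = 77.5 yr

77.5 years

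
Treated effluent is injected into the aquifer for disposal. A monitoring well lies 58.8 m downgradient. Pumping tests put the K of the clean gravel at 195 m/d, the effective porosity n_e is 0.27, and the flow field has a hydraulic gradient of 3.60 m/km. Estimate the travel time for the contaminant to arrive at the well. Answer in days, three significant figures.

22.6 days

q = Ki = 195 × 0.0036 = 0.7020 m/d
v_s = q/n_e = 0.7020/0.27 = 2.600 m/d
t = L / v = 58.8 / 2.600 = 22.62 d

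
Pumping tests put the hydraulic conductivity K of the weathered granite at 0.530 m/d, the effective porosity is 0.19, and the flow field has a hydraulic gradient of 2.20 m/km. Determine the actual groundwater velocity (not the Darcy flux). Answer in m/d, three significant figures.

Darcy flux q = K·i = 0.530 × 0.0022 = 0.001166 m/d
Seepage velocity v = q / n = 0.001166 / 0.19 = 0.006137 m/d

0.00614 m/d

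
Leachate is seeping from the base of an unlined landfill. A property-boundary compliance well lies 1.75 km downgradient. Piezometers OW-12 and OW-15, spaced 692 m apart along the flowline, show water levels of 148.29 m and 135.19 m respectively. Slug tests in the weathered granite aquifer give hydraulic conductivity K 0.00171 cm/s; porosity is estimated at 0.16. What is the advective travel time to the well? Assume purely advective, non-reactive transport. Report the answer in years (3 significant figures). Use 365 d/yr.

Hydraulic gradient i = (148.29 − 135.19) / 692 = 13.10 / 692 = 0.01893
K = 0.00171 cm/s × 864 = 1.477 m/d
Darcy flux q = K·i = 1.477 × 0.01893 = 0.02797 m/d
Seepage velocity v = q / n = 0.02797 / 0.16 = 0.1748 m/d
L = 1.75 km = 1750 m
t = L / v = 1750 / 0.1748 = 10010 d
   = 10010 / 365 = 27.4 yr

27.4 years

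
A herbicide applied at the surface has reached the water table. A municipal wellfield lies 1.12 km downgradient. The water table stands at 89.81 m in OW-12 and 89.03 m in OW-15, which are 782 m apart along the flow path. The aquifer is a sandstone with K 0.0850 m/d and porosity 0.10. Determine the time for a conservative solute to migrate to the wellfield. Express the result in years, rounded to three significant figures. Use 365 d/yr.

3620 years

Hydraulic gradient i = (89.81 − 89.03) / 782 = 0.78 / 782 = 9.974e-4
q = Ki = 0.0850 × 9.974e-4 = 8.478e-5 m/d
v = Ki/n = 0.0850·9.974e-4/0.10 = 8.478e-4 m/d
L = 1.12 km = 1120 m
t = L / v = 1120 / 8.478e-4 = 1.321e6 d
   = 1.321e6 / 365 = 3620 yr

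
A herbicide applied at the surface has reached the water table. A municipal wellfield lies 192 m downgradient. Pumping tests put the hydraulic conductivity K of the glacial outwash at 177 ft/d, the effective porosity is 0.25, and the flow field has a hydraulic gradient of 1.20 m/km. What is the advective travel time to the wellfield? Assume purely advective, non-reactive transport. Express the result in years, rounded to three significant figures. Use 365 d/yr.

2.03 years

K = 177 ft/d × 0.3048 = 53.95 m/d
q = Ki = 53.95 × 0.0012 = 0.06474 m/d
Seepage velocity v = q / n = 0.06474 / 0.25 = 0.2590 m/d
t = L / v = 192 / 0.2590 = 741.4 d
   = 741.4 / 365 = 2.03 yr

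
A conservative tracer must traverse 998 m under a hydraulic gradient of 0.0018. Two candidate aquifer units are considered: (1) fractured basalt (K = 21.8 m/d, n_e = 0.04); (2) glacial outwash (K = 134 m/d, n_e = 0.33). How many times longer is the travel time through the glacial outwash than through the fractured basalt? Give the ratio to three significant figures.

1.34

Unit 1 (fractured basalt): v = 21.8×0.0018/0.04 = 0.9810 m/d, t = 998/0.9810 = 1017 d
Unit 2 (glacial outwash): v = 134×0.0018/0.33 = 0.7309 m/d, t = 998/0.7309 = 1365 d
t(glacial outwash) / t(fractured basalt) = 1365/1017 = 1.34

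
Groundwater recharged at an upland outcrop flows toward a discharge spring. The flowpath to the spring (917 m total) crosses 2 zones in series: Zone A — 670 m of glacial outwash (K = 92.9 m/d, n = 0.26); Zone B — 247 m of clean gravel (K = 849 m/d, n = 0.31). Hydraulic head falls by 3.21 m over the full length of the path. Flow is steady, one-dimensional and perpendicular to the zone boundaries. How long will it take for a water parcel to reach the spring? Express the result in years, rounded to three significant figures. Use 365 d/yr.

Steady 1-D flow in series ⇒ the Darcy flux q is identical in every zone and the zone head losses add (resistances L/K in series).
Σ(L/K) = 670/92.9 + 247/849 = 7.212 + 0.2909 = 7.503 d
q = ΔH / Σ(L/K) = 3.21 / 7.503 = 0.4278 m/d (same in every zone)
Zone A: v = q/n = 0.4278/0.26 = 1.645 m/d → t_A = 670/1.645 = 407.2 d
Zone B: v = q/n = 0.4278/0.31 = 1.380 m/d → t_B = 247/1.380 = 179.0 d
Total t = 407.2 + 179.0 = 586.1 d
   = 586.1 / 365 = 1.61 yr

1.61 years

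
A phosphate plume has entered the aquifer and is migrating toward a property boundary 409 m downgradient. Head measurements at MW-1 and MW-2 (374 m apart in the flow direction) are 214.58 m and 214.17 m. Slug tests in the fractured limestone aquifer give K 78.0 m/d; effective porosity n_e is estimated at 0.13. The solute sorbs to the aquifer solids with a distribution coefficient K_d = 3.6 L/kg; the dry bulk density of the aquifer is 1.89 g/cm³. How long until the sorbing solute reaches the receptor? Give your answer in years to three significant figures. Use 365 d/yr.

Hydraulic gradient i = (214.58 − 214.17) / 374 = 0.41 / 374 = 0.001096
q = Ki = 78.0 × 0.001096 = 0.08551 m/d
v_s = q/n_e = 0.08551/0.13 = 0.6578 m/d
Retardation R = 1 + ρ_b·K_d/n = 1 + 1.89×3.6/0.13 = 53.34
Contaminant velocity v_c = v/R = 0.6578/53.34 = 0.01233 m/d
t = L/v_c = 409/0.01233 = 33170 d
   = 33170/365 = 90.9 yr

90.9 years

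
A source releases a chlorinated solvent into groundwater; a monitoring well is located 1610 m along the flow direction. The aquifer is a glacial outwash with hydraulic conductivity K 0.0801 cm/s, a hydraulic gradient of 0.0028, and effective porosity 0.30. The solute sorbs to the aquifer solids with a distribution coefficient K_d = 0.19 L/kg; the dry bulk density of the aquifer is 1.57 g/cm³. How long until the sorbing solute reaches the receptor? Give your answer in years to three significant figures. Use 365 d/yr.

13.6 years

K = 0.0801 cm/s × 864 = 69.21 m/d
Specific discharge q = 69.21 × 0.0028 = 0.1938 m/d
Average linear velocity = 0.1938 / 0.30 = 0.6459 m/d
Retardation R = 1 + ρ_b·K_d/n = 1 + 1.57×0.19/0.30 = 1.994
Contaminant velocity v_c = v/R = 0.6459/1.994 = 0.3239 m/d
t = L/v_c = 1610/0.3239 = 4971 d
   = 4971/365 = 13.6 yr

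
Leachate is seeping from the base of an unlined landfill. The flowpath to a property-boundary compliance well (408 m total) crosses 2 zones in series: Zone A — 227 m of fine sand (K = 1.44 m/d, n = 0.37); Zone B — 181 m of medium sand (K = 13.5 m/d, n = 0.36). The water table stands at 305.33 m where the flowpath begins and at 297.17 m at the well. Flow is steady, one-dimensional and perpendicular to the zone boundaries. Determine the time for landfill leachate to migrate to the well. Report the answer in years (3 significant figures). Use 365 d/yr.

8.57 years

Total head drop ΔH = 305.33 − 297.17 = 8.16 m
Continuity: the same q passes through each zone, so ΔH = q·Σ(L_j/K_j) — the zones act as resistances in series.
Σ(L/K) = 227/1.44 + 181/13.5 = 157.6 + 13.41 = 171.0 d
q = ΔH / Σ(L/K) = 8.16 / 171.0 = 0.04771 m/d (same in every zone)
Zone A: v = q/n = 0.04771/0.37 = 0.1289 m/d → t_A = 227/0.1289 = 1761 d
Zone B: v = q/n = 0.04771/0.36 = 0.1325 m/d → t_B = 181/0.1325 = 1366 d
Total t = 1761 + 1366 = 3126 d
   = 3126 / 365 = 8.57 yr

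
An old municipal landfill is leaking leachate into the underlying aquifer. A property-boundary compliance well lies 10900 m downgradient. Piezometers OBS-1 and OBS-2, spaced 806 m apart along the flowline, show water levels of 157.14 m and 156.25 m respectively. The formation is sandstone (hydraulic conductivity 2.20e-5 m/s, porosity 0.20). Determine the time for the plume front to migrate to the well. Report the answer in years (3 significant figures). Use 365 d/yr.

2850 years

Hydraulic gradient i = (157.14 − 156.25) / 806 = 0.89 / 806 = 0.001104
K = 2.20e-5 m/s × 86400 s/d = 1.901 m/d
Specific discharge q = 1.901 × 0.001104 = 0.002099 m/d
Seepage velocity v = q / n = 0.002099 / 0.20 = 0.01049 m/d
t = L / v = 10900 / 0.01049 = 1.039e6 d
   = 1.039e6 / 365 = 2850 yr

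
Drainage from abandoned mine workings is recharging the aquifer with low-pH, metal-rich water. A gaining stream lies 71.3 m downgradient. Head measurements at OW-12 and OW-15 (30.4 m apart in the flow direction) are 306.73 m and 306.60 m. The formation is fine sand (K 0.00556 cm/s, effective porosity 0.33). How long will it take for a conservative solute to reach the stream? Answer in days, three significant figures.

Hydraulic gradient i = (306.73 − 306.60) / 30.4 = 0.13 / 30.4 = 0.004276
K = 0.00556 cm/s × 864 = 4.804 m/d
Specific discharge q = 4.804 × 0.004276 = 0.02054 m/d
Average linear velocity = 0.02054 / 0.33 = 0.06225 m/d
t = L / v = 71.3 / 0.06225 = 1145 d

1150 days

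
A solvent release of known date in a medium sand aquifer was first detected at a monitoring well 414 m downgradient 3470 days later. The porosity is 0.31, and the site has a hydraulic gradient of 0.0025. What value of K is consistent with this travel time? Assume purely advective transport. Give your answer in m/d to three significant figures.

v = L / t = 414 / 3470 = 0.1193 m/d
K = v · n / i = 0.1193 × 0.31 / 0.0025 = 14.8 m/d

14.8 m/d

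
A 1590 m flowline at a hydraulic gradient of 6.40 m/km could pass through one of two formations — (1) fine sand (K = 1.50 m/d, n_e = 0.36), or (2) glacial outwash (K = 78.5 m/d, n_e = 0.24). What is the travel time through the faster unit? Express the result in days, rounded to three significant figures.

760 days

Unit 1 (fine sand): v = 1.50×0.0064/0.36 = 0.02667 m/d, t = 1590/0.02667 = 59620 d
Unit 2 (glacial outwash): v = 78.5×0.0064/0.24 = 2.093 m/d, t = 1590/2.093 = 759.6 d
Faster unit: t = 760 d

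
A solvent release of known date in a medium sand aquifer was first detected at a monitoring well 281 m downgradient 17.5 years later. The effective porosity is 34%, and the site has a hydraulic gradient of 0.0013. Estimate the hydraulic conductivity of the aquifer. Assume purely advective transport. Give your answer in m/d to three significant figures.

11.5 m/d

t = 17.5 years = 6388 d
v = L / t = 281 / 6388 = 0.04399 m/d
K = v · n / i = 0.04399 × 0.34 / 0.0013 = 11.5 m/d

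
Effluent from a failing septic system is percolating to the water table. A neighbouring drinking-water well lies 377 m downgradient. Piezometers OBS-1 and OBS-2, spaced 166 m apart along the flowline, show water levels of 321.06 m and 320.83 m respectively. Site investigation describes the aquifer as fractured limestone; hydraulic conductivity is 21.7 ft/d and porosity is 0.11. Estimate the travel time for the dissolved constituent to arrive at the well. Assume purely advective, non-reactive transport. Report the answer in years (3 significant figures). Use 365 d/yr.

Hydraulic gradient i = (321.06 − 320.83) / 166 = 0.23 / 166 = 0.001386
K = 21.7 ft/d × 0.3048 = 6.614 m/d
Specific discharge q = 6.614 × 0.001386 = 0.009164 m/d
Average linear velocity = 0.009164 / 0.11 = 0.08331 m/d
t = L / v = 377 / 0.08331 = 4525 d
   = 4525 / 365 = 12.4 yr

12.4 years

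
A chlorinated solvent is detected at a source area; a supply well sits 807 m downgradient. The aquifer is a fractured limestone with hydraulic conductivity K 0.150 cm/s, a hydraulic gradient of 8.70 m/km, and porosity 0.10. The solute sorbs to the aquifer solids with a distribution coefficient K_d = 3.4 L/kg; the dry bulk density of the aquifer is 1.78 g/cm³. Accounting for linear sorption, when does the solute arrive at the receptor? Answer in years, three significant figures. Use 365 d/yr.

K = 0.150 cm/s × 864 = 129.6 m/d
Darcy flux q = K·i = 129.6 × 0.0087 = 1.128 m/d
v = Ki/n = 129.6·0.0087/0.10 = 11.28 m/d
Retardation R = 1 + ρ_b·K_d/n = 1 + 1.78×3.4/0.10 = 61.52
Contaminant velocity v_c = v/R = 11.28/61.52 = 0.1833 m/d
t = L/v_c = 807/0.1833 = 4403 d
   = 4403/365 = 12.1 yr

12.1 years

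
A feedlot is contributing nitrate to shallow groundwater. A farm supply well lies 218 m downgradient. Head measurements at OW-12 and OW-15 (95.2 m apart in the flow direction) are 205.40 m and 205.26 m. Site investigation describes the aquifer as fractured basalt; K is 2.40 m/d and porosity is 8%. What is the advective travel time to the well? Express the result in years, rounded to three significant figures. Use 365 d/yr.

Hydraulic gradient i = (205.40 − 205.26) / 95.2 = 0.14 / 95.2 = 0.001471
q = Ki = 2.40 × 0.001471 = 0.003529 m/d
v_s = q/n_e = 0.003529/0.08 = 0.04412 m/d
t = L / v = 218 / 0.04412 = 4941 d
   = 4941 / 365 = 13.5 yr

13.5 years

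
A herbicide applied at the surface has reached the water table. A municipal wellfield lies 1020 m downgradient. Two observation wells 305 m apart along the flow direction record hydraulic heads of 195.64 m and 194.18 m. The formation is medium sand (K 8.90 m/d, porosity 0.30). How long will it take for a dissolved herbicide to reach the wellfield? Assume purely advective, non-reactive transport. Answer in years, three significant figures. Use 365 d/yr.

19.7 years

Hydraulic gradient i = (195.64 − 194.18) / 305 = 1.46 / 305 = 0.004787
Specific discharge q = 8.90 × 0.004787 = 0.04260 m/d
v_s = q/n_e = 0.04260/0.30 = 0.1420 m/d
t = L / v = 1020 / 0.1420 = 7183 d
   = 7183 / 365 = 19.7 yr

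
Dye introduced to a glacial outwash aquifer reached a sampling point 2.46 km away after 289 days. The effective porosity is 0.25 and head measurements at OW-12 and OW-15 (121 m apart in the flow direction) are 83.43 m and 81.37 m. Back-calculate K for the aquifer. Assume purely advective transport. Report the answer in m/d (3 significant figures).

125 m/d

Hydraulic gradient i = (83.43 − 81.37) / 121 = 2.06 / 121 = 0.01702
L = 2.46 km = 2460 m
v = L / t = 2460 / 289 = 8.512 m/d
K = v · n / i = 8.512 × 0.25 / 0.01702 = 125 m/d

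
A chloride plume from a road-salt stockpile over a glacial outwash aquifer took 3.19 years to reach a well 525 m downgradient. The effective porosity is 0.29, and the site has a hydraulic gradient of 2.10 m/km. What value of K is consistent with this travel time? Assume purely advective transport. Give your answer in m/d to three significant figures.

t = 3.19 years = 1164 d
v = L / t = 525 / 1164 = 0.4509 m/d
K = v · n / i = 0.4509 × 0.29 / 0.0021 = 62.3 m/d

62.3 m/d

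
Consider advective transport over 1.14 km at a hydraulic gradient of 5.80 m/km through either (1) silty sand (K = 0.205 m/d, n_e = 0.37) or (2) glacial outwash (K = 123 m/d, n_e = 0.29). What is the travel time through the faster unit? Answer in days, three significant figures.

Unit 1 (silty sand): v = 0.205×0.0058/0.37 = 0.003214 m/d, t = 1140/0.003214 = 354800 d
Unit 2 (glacial outwash): v = 123×0.0058/0.29 = 2.460 m/d, t = 1140/2.460 = 463.4 d
Faster unit: t = 463 d

463 days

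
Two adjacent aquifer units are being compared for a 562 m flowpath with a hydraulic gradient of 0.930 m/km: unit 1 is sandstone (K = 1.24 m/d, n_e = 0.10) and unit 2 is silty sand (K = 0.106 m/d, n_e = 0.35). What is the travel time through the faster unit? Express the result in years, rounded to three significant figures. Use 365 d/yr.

134 years

Unit 1 (sandstone): v = 1.24×9.3e-4/0.10 = 0.01153 m/d, t = 562/0.01153 = 48730 d
Unit 2 (silty sand): v = 0.106×9.3e-4/0.35 = 2.817e-4 m/d, t = 562/2.817e-4 = 1.995e6 d
Faster: 48730 d / 365 = 134 yr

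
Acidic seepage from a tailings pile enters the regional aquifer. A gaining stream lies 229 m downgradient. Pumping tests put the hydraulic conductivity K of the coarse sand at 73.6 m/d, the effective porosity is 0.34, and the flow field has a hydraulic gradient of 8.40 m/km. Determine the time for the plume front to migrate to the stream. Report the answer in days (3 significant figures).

126 days

Specific discharge q = 73.6 × 0.0084 = 0.6182 m/d
v = Ki/n = 73.6·0.0084/0.34 = 1.818 m/d
t = L / v = 229 / 1.818 = 125.9 d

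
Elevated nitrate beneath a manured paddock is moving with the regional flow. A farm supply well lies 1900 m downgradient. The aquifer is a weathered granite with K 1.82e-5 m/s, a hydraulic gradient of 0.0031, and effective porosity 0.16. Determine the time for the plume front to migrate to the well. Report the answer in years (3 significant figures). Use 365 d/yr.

K = 1.82e-5 m/s × 86400 s/d = 1.572 m/d
q = Ki = 1.572 × 0.0031 = 0.004875 m/d
Average linear velocity = 0.004875 / 0.16 = 0.03047 m/d
t = L / v = 1900 / 0.03047 = 62360 d
   = 62360 / 365 = 171 yr

171 years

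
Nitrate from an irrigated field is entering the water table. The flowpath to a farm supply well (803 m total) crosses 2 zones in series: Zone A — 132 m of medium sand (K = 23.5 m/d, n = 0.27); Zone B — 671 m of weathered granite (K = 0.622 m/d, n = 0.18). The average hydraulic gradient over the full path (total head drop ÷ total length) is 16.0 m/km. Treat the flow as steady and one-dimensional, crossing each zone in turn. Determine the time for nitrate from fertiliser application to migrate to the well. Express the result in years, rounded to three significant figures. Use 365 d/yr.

36.2 years

Steady 1-D flow in series ⇒ the Darcy flux q is identical in every zone and the zone head losses add (resistances L/K in series).
Σ(L/K) = 132/23.5 + 671/0.622 = 5.617 + 1079 = 1084 d
K_eq = L_total / Σ(L/K) = 803 / 1084 = 0.7405 m/d
q = K_eq · i = 0.7405 × 0.016 = 0.01185 m/d (same in every zone)
Zone A: v = q/n = 0.01185/0.27 = 0.04388 m/d → t_A = 132/0.04388 = 3008 d
Zone B: v = q/n = 0.01185/0.18 = 0.06582 m/d → t_B = 671/0.06582 = 10190 d
Total t = 3008 + 10190 = 13200 d
   = 13200 / 365 = 36.2 yr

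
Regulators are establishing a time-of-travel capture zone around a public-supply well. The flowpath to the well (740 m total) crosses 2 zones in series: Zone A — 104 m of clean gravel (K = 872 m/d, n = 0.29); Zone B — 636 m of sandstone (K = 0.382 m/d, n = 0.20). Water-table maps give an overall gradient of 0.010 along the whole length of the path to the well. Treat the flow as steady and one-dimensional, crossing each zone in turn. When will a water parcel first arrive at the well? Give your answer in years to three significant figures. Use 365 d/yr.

Steady 1-D flow in series ⇒ the Darcy flux q is identical in every zone and the zone head losses add (resistances L/K in series).
Σ(L/K) = 104/872 + 636/0.382 = 0.1193 + 1665 = 1665 d
K_eq = L_total / Σ(L/K) = 740 / 1665 = 0.4444 m/d
q = K_eq · i = 0.4444 × 0.010 = 0.004444 m/d (same in every zone)
Zone A: v = q/n = 0.004444/0.29 = 0.01533 m/d → t_A = 104/0.01533 = 6786 d
Zone B: v = q/n = 0.004444/0.20 = 0.02222 m/d → t_B = 636/0.02222 = 28620 d
Total t = 6786 + 28620 = 35410 d
   = 35410 / 365 = 97.0 yr

97.0 years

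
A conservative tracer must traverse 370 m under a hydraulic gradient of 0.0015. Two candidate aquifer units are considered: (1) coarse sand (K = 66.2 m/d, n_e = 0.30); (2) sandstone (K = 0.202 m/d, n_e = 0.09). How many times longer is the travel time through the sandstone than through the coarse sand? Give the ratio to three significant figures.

Unit 1 (coarse sand): v = 66.2×0.0015/0.30 = 0.3310 m/d, t = 370/0.3310 = 1118 d
Unit 2 (sandstone): v = 0.202×0.0015/0.09 = 0.003367 m/d, t = 370/0.003367 = 109900 d
t(sandstone) / t(coarse sand) = 109900/1118 = 98.3

98.3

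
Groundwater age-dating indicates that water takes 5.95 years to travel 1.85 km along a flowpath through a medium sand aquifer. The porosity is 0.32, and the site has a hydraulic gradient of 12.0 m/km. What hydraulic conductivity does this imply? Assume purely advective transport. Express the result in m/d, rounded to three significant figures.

t = 5.95 years = 2172 d
L = 1.85 km = 1850 m
v = L / t = 1850 / 2172 = 0.8518 m/d
K = v · n / i = 0.8518 × 0.32 / 0.012 = 22.7 m/d

22.7 m/d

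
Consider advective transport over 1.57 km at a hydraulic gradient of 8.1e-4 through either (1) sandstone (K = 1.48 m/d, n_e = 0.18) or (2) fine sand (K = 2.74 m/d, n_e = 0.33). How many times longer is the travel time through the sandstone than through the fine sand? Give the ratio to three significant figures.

1.01

Unit 1 (sandstone): v = 1.48×8.1e-4/0.18 = 0.006660 m/d, t = 1570/0.006660 = 235700 d
Unit 2 (fine sand): v = 2.74×8.1e-4/0.33 = 0.006725 m/d, t = 1570/0.006725 = 233400 d
t(sandstone) / t(fine sand) = 235700/233400 = 1.01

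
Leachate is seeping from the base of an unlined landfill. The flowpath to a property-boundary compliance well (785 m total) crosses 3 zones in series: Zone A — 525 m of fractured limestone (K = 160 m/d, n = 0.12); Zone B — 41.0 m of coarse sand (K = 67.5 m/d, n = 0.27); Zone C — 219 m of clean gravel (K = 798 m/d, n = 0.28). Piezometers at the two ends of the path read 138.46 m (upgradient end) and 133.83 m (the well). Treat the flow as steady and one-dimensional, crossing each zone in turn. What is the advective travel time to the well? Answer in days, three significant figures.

Total head drop ΔH = 138.46 − 133.83 = 4.63 m
Continuity: the same q passes through each zone, so ΔH = q·Σ(L_j/K_j) — the zones act as resistances in series.
Σ(L/K) = 525/160 + 41.0/67.5 + 219/798 = 3.281 + 0.6074 + 0.2744 = 4.163 d
q = ΔH / Σ(L/K) = 4.63 / 4.163 = 1.112 m/d (same in every zone)
Zone A: v = q/n = 1.112/0.12 = 9.268 m/d → t_A = 525/9.268 = 56.65 d
Zone B: v = q/n = 1.112/0.27 = 4.119 m/d → t_B = 41.0/4.119 = 9.954 d
Zone C: v = q/n = 1.112/0.28 = 3.972 m/d → t_C = 219/3.972 = 55.14 d
Total t = 56.65 + 9.954 + 55.14 = 121.7 d

122 days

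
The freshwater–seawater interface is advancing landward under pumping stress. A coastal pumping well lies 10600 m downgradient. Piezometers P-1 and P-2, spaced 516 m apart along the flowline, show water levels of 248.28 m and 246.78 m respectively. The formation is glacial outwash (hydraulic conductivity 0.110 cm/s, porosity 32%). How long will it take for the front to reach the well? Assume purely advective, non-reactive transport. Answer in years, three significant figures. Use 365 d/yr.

33.6 years

Hydraulic gradient i = (248.28 − 246.78) / 516 = 1.50 / 516 = 0.002907
K = 0.110 cm/s × 864 = 95.04 m/d
Specific discharge q = 95.04 × 0.002907 = 0.2763 m/d
Seepage velocity v = q / n = 0.2763 / 0.32 = 0.8634 m/d
t = L / v = 10600 / 0.8634 = 12280 d
   = 12280 / 365 = 33.6 yr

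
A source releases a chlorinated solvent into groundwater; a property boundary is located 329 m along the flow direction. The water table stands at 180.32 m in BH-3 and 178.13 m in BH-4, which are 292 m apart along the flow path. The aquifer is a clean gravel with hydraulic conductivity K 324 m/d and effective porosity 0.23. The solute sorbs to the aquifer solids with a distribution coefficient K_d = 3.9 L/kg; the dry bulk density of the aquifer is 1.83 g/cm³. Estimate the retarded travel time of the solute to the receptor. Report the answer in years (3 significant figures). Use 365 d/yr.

Hydraulic gradient i = (180.32 − 178.13) / 292 = 2.19 / 292 = 0.007500
Darcy flux q = K·i = 324 × 0.007500 = 2.430 m/d
Seepage velocity v = q / n = 2.430 / 0.23 = 10.57 m/d
Retardation R = 1 + ρ_b·K_d/n = 1 + 1.83×3.9/0.23 = 32.03
Contaminant velocity v_c = v/R = 10.57/32.03 = 0.3298 m/d
t = L/v_c = 329/0.3298 = 997.4 d
   = 997.4/365 = 2.73 yr

2.73 years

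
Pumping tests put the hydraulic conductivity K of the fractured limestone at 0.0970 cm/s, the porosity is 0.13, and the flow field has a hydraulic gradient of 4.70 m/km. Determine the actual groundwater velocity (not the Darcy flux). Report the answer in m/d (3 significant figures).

K = 0.0970 cm/s × 864 = 83.81 m/d
q = Ki = 83.81 × 0.0047 = 0.3939 m/d
Seepage velocity v = q / n = 0.3939 / 0.13 = 3.030 m/d

3.03 m/d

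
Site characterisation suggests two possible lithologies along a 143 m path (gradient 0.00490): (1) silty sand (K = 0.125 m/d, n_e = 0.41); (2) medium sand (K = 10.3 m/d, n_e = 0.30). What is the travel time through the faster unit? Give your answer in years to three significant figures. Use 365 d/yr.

2.33 years

Unit 1 (silty sand): v = 0.125×0.0049/0.41 = 0.001494 m/d, t = 143/0.001494 = 95720 d
Unit 2 (medium sand): v = 10.3×0.0049/0.30 = 0.1682 m/d, t = 143/0.1682 = 850.0 d
Faster: 850.0 d / 365 = 2.33 yr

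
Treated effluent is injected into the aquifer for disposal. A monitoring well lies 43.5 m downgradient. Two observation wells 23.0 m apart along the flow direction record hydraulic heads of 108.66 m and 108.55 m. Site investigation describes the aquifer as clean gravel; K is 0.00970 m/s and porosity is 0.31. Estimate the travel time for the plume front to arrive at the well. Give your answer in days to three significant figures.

3.36 days

Hydraulic gradient i = (108.66 − 108.55) / 23.0 = 0.11 / 23.0 = 0.004783
K = 0.00970 m/s × 86400 s/d = 838.1 m/d
Specific discharge q = 838.1 × 0.004783 = 4.008 m/d
Average linear velocity = 4.008 / 0.31 = 12.93 m/d
t = L / v = 43.5 / 12.93 = 3.364 d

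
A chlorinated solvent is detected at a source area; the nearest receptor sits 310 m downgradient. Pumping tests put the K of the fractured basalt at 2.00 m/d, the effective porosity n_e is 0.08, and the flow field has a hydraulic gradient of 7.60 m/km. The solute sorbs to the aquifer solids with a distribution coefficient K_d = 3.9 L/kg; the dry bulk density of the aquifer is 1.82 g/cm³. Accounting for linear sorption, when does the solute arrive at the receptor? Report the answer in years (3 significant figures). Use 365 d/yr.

Specific discharge q = 2.00 × 0.0076 = 0.01520 m/d
v_s = q/n_e = 0.01520/0.08 = 0.1900 m/d
Retardation R = 1 + ρ_b·K_d/n = 1 + 1.82×3.9/0.08 = 89.73
Contaminant velocity v_c = v/R = 0.1900/89.73 = 0.002118 m/d
t = L/v_c = 310/0.002118 = 146400 d
   = 146400/365 = 401 yr

401 years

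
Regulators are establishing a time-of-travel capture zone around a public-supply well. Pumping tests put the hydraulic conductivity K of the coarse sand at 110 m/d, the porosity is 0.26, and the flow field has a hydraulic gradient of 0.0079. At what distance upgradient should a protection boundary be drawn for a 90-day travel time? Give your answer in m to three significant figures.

301 m

q = Ki = 110 × 0.0079 = 0.8690 m/d
Average linear velocity = 0.8690 / 0.26 = 3.342 m/d
L = v × T = 3.342 × 90 = 300.8 m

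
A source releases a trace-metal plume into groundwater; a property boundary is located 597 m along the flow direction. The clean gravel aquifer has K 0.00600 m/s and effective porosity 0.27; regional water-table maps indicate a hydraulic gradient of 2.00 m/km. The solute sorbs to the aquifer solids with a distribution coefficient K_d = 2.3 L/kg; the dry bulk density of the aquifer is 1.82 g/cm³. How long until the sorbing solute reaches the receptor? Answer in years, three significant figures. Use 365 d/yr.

K = 0.00600 m/s × 86400 s/d = 518.4 m/d
q = Ki = 518.4 × 0.0020 = 1.037 m/d
v = Ki/n = 518.4·0.0020/0.27 = 3.840 m/d
Retardation R = 1 + ρ_b·K_d/n = 1 + 1.82×2.3/0.27 = 16.50
Contaminant velocity v_c = v/R = 3.840/16.50 = 0.2327 m/d
t = L/v_c = 597/0.2327 = 2566 d
   = 2566/365 = 7.03 yr

7.03 years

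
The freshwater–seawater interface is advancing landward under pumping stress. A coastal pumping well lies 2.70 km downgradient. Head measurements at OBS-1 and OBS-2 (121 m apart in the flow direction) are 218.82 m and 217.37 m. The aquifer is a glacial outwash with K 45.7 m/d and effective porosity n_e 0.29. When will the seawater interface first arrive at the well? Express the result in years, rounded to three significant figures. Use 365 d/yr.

3.92 years

Hydraulic gradient i = (218.82 − 217.37) / 121 = 1.45 / 121 = 0.01198
Specific discharge q = 45.7 × 0.01198 = 0.5476 m/d
v_s = q/n_e = 0.5476/0.29 = 1.888 m/d
L = 2.70 km = 2700 m
t = L / v = 2700 / 1.888 = 1430 d
   = 1430 / 365 = 3.92 yr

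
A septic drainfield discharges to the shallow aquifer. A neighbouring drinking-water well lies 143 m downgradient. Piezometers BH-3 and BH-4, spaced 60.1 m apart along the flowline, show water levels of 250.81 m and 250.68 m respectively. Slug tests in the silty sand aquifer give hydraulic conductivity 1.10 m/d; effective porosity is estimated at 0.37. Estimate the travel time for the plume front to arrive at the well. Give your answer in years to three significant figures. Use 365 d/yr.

60.9 years

Hydraulic gradient i = (250.81 − 250.68) / 60.1 = 0.13 / 60.1 = 0.002163
Specific discharge q = 1.10 × 0.002163 = 0.002379 m/d
v_s = q/n_e = 0.002379/0.37 = 0.006431 m/d
t = L / v = 143 / 0.006431 = 22240 d
   = 22240 / 365 = 60.9 yr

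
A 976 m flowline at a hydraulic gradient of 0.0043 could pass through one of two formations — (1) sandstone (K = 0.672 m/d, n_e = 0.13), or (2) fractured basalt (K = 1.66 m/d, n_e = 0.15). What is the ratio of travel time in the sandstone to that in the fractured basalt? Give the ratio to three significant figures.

Unit 1 (sandstone): v = 0.672×0.0043/0.13 = 0.02223 m/d, t = 976/0.02223 = 43910 d
Unit 2 (fractured basalt): v = 1.66×0.0043/0.15 = 0.04759 m/d, t = 976/0.04759 = 20510 d
t(sandstone) / t(fractured basalt) = 43910/20510 = 2.14

2.14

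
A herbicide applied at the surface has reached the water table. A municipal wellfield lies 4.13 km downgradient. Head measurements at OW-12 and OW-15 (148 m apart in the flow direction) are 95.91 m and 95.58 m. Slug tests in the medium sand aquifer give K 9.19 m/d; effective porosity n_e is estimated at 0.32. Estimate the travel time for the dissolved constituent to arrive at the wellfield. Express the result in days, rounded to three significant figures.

64500 days

Hydraulic gradient i = (95.91 − 95.58) / 148 = 0.33 / 148 = 0.002230
Specific discharge q = 9.19 × 0.002230 = 0.02049 m/d
Seepage velocity v = q / n = 0.02049 / 0.32 = 0.06404 m/d
L = 4.13 km = 4130 m
t = L / v = 4130 / 0.06404 = 64500 d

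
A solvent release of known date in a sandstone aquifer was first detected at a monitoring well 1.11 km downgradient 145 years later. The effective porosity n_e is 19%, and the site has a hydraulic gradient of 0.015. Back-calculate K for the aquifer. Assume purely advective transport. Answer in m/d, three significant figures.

0.266 m/d

t = 145 years = 52930 d
L = 1.11 km = 1110 m
v = L / t = 1110 / 52930 = 0.02097 m/d
K = v · n / i = 0.02097 × 0.19 / 0.015 = 0.266 m/d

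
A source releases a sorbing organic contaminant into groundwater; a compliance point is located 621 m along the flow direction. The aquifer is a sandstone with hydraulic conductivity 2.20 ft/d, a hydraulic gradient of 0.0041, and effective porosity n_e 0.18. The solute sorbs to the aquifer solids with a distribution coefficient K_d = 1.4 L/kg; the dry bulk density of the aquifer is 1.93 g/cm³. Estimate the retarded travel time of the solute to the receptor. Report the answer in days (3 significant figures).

K = 2.20 ft/d × 0.3048 = 0.6706 m/d
Specific discharge q = 0.6706 × 0.0041 = 0.002749 m/d
v = Ki/n = 0.6706·0.0041/0.18 = 0.01527 m/d
Retardation R = 1 + ρ_b·K_d/n = 1 + 1.93×1.4/0.18 = 16.01
Contaminant velocity v_c = v/R = 0.01527/16.01 = 9.540e-4 m/d
t = L/v_c = 621/9.540e-4 = 651000 d

651000 days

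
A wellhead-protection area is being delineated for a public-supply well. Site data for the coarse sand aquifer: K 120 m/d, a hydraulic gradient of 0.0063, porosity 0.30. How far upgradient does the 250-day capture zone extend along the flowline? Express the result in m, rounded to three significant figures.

630 m

Darcy flux q = K·i = 120 × 0.0063 = 0.7560 m/d
v = Ki/n = 120·0.0063/0.30 = 2.520 m/d
L = v × T = 2.520 × 250 = 630.0 m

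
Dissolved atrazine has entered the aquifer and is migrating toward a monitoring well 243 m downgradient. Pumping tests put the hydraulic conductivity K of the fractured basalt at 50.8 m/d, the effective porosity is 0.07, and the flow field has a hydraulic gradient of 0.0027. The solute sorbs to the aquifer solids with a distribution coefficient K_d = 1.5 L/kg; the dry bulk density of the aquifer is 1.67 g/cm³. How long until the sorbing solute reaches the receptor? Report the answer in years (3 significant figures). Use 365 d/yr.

Darcy flux q = K·i = 50.8 × 0.0027 = 0.1372 m/d
v = Ki/n = 50.8·0.0027/0.07 = 1.959 m/d
Retardation R = 1 + ρ_b·K_d/n = 1 + 1.67×1.5/0.07 = 36.79
Contaminant velocity v_c = v/R = 1.959/36.79 = 0.05327 m/d
t = L/v_c = 243/0.05327 = 4562 d
   = 4562/365 = 12.5 yr

12.5 years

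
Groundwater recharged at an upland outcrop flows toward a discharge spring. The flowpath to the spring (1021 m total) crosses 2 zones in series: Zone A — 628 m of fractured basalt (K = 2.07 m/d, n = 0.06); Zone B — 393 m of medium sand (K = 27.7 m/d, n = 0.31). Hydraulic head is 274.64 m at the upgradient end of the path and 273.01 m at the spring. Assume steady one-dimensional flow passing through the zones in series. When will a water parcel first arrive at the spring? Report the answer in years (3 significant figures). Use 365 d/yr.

Total head drop ΔH = 274.64 − 273.01 = 1.63 m
Continuity: the same q passes through each zone, so ΔH = q·Σ(L_j/K_j) — the zones act as resistances in series.
Σ(L/K) = 628/2.07 + 393/27.7 = 303.4 + 14.19 = 317.6 d
q = ΔH / Σ(L/K) = 1.63 / 317.6 = 0.005133 m/d (same in every zone)
Zone A: v = q/n = 0.005133/0.06 = 0.08555 m/d → t_A = 628/0.08555 = 7341 d
Zone B: v = q/n = 0.005133/0.31 = 0.01656 m/d → t_B = 393/0.01656 = 23740 d
Total t = 7341 + 23740 = 31080 d
   = 31080 / 365 = 85.1 yr

85.1 years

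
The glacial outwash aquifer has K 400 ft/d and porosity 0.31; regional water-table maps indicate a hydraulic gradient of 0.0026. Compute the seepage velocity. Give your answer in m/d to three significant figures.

1.02 m/d

K = 400 ft/d × 0.3048 = 121.9 m/d
Darcy flux q = K·i = 121.9 × 0.0026 = 0.3170 m/d
Seepage velocity v = q / n = 0.3170 / 0.31 = 1.023 m/d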